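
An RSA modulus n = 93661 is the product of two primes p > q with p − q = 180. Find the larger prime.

409

Since p = q + 180, we have 93661 = q(q + 180), so q² + 180q − 93661 = 0.
Discriminant: 180² + 4·93661 = 32400 + 374644 = 407044; √407044 = 638.
q = (−180 + 638)/2 = 229, and p = q + 180 = 409.
Check: 229 · 409 = 93661.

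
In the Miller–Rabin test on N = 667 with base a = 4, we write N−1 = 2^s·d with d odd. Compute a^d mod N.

179

667 − 1 = 666 = 2^1 · 333, so d = 333.
4^1 ≡ 4 (mod 667)
4^2 ≡ 4^2 = 16 ≡ 16 (mod 667)
4^4 ≡ 16^2 = 256 ≡ 256 (mod 667)
4^8 ≡ 256^2 = 65536 ≡ 170 (mod 667)
4^16 ≡ 170^2 = 28900 ≡ 219 (mod 667)
4^32 ≡ 219^2 = 47961 ≡ 604 (mod 667)
4^64 ≡ 604^2 = 364816 ≡ 634 (mod 667)
4^128 ≡ 634^2 = 401956 ≡ 422 (mod 667)
4^256 ≡ 422^2 = 178084 ≡ 662 (mod 667)
333 = 256 + 64 + 8 + 4 + 1 in binary powers of 2.
So 4^333 ≡ 662 · 634 · 170 · 256 · 4 ≡ 179 (mod 667).
Squaring chain: 179; never reaches −1, so base 4 is a Miller–Rabin witness that 667 is composite.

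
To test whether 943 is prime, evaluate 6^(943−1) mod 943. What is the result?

6^1 ≡ 6 (mod 943)
6^2 ≡ 6^2 = 36 ≡ 36 (mod 943)
6^4 ≡ 36^2 = 1296 ≡ 353 (mod 943)
6^8 ≡ 353^2 = 124609 ≡ 133 (mod 943)
6^16 ≡ 133^2 = 17689 ≡ 715 (mod 943)
6^32 ≡ 715^2 = 511225 ≡ 119 (mod 943)
6^64 ≡ 119^2 = 14161 ≡ 16 (mod 943)
6^128 ≡ 16^2 = 256 ≡ 256 (mod 943)
6^256 ≡ 256^2 = 65536 ≡ 469 (mod 943)
6^512 ≡ 469^2 = 219961 ≡ 242 (mod 943)
942 = 512 + 256 + 128 + 32 + 8 + 4 + 2 in binary powers of 2.
So 6^942 ≡ 242 · 469 · 256 · 119 · 133 · 353 · 36 ≡ 210 (mod 943).
Since 210 ≠ 1, base 6 is a Fermat witness: 943 is composite.

210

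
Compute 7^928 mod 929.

1

7^1 ≡ 7 (mod 929)
7^2 ≡ 7^2 = 49 ≡ 49 (mod 929)
7^4 ≡ 49^2 = 2401 ≡ 543 (mod 929)
7^8 ≡ 543^2 = 294849 ≡ 356 (mod 929)
7^16 ≡ 356^2 = 126736 ≡ 392 (mod 929)
7^32 ≡ 392^2 = 153664 ≡ 379 (mod 929)
7^64 ≡ 379^2 = 143641 ≡ 575 (mod 929)
7^128 ≡ 575^2 = 330625 ≡ 830 (mod 929)
7^256 ≡ 830^2 = 688900 ≡ 511 (mod 929)
7^512 ≡ 511^2 = 261121 ≡ 72 (mod 929)
928 = 512 + 256 + 128 + 32 in binary powers of 2.
So 7^928 ≡ 72 · 511 · 830 · 379 ≡ 1 (mod 929).
Since the result is 1, base 7 gives no evidence that 929 is composite.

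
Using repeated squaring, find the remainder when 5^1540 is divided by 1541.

1

5^1 ≡ 5 (mod 1541)
5^2 ≡ 5^2 = 25 ≡ 25 (mod 1541)
5^4 ≡ 25^2 = 625 ≡ 625 (mod 1541)
5^8 ≡ 625^2 = 390625 ≡ 752 (mod 1541)
5^16 ≡ 752^2 = 565504 ≡ 1498 (mod 1541)
5^32 ≡ 1498^2 = 2244004 ≡ 308 (mod 1541)
5^64 ≡ 308^2 = 94864 ≡ 863 (mod 1541)
5^128 ≡ 863^2 = 744769 ≡ 466 (mod 1541)
5^256 ≡ 466^2 = 217156 ≡ 1416 (mod 1541)
5^512 ≡ 1416^2 = 2005056 ≡ 215 (mod 1541)
5^1024 ≡ 215^2 = 46225 ≡ 1536 (mod 1541)
1540 = 1024 + 512 + 4 in binary powers of 2.
So 5^1540 ≡ 1536 · 215 · 625 ≡ 1 (mod 1541).
Since the result is 1, base 5 gives no evidence that 1541 is composite.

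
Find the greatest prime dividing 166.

83

166 = 2 · 83
83 is prime.
So 166 = 2 · 83; the largest prime factor is 83.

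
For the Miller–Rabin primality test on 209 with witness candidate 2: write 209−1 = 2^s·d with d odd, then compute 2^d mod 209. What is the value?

209 − 1 = 208 = 2^4 · 13, so d = 13.
2^1 ≡ 2 (mod 209)
2^2 ≡ 2^2 = 4 ≡ 4 (mod 209)
2^4 ≡ 4^2 = 16 ≡ 16 (mod 209)
2^8 ≡ 16^2 = 256 ≡ 47 (mod 209)
13 = 8 + 4 + 1 in binary powers of 2.
So 2^13 ≡ 47 · 16 · 2 ≡ 41 (mod 209).
Squaring chain: 41 → 9 → 81 → 82; never reaches −1, so base 2 is a Miller–Rabin witness that 209 is composite.

41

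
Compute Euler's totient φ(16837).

16576

Factor: 16837 = 113 · 149.
φ(16837) = (113−1) · (149−1) = 112 · 148 = 16576.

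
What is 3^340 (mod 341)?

3^1 ≡ 3 (mod 341)
3^2 ≡ 3^2 = 9 ≡ 9 (mod 341)
3^4 ≡ 9^2 = 81 ≡ 81 (mod 341)
3^8 ≡ 81^2 = 6561 ≡ 82 (mod 341)
3^16 ≡ 82^2 = 6724 ≡ 245 (mod 341)
3^32 ≡ 245^2 = 60025 ≡ 9 (mod 341)
3^64 ≡ 9^2 = 81 ≡ 81 (mod 341)
3^128 ≡ 81^2 = 6561 ≡ 82 (mod 341)
3^256 ≡ 82^2 = 6724 ≡ 245 (mod 341)
340 = 256 + 64 + 16 + 4 in binary powers of 2.
So 3^340 ≡ 245 · 81 · 245 · 81 ≡ 56 (mod 341).
Since 56 ≠ 1, base 3 is a Fermat witness: 341 is composite.

56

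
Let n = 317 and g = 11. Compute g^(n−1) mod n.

1

11^1 ≡ 11 (mod 317)
11^2 ≡ 11^2 = 121 ≡ 121 (mod 317)
11^4 ≡ 121^2 = 14641 ≡ 59 (mod 317)
11^8 ≡ 59^2 = 3481 ≡ 311 (mod 317)
11^16 ≡ 311^2 = 96721 ≡ 36 (mod 317)
11^32 ≡ 36^2 = 1296 ≡ 28 (mod 317)
11^64 ≡ 28^2 = 784 ≡ 150 (mod 317)
11^128 ≡ 150^2 = 22500 ≡ 310 (mod 317)
11^256 ≡ 310^2 = 96100 ≡ 49 (mod 317)
316 = 256 + 32 + 16 + 8 + 4 in binary powers of 2.
So 11^316 ≡ 49 · 28 · 36 · 311 · 59 ≡ 1 (mod 317).
Since the result is 1, base 11 gives no evidence that 317 is composite.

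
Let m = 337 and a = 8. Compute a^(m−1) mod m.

8^1 ≡ 8 (mod 337)
8^2 ≡ 8^2 = 64 ≡ 64 (mod 337)
8^4 ≡ 64^2 = 4096 ≡ 52 (mod 337)
8^8 ≡ 52^2 = 2704 ≡ 8 (mod 337)
8^16 ≡ 8^2 = 64 ≡ 64 (mod 337)
8^32 ≡ 64^2 = 4096 ≡ 52 (mod 337)
8^64 ≡ 52^2 = 2704 ≡ 8 (mod 337)
8^128 ≡ 8^2 = 64 ≡ 64 (mod 337)
8^256 ≡ 64^2 = 4096 ≡ 52 (mod 337)
336 = 256 + 64 + 16 in binary powers of 2.
So 8^336 ≡ 52 · 8 · 64 ≡ 1 (mod 337).
Since the result is 1, base 8 gives no evidence that 337 is composite.

1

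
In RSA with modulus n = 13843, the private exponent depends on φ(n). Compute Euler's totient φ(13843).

Factor: 13843 = 109 · 127.
φ(13843) = (109−1) · (127−1) = 108 · 126 = 13608.

13608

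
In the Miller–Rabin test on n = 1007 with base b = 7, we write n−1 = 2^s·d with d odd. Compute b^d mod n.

467

1007 − 1 = 1006 = 2^1 · 503, so d = 503.
7^1 ≡ 7 (mod 1007)
7^2 ≡ 7^2 = 49 ≡ 49 (mod 1007)
7^4 ≡ 49^2 = 2401 ≡ 387 (mod 1007)
7^8 ≡ 387^2 = 149769 ≡ 733 (mod 1007)
7^16 ≡ 733^2 = 537289 ≡ 558 (mod 1007)
7^32 ≡ 558^2 = 311364 ≡ 201 (mod 1007)
7^64 ≡ 201^2 = 40401 ≡ 121 (mod 1007)
7^128 ≡ 121^2 = 14641 ≡ 543 (mod 1007)
7^256 ≡ 543^2 = 294849 ≡ 805 (mod 1007)
503 = 256 + 128 + 64 + 32 + 16 + 4 + 2 + 1 in binary powers of 2.
So 7^503 ≡ 805 · 543 · 121 · 201 · 558 · 387 · 49 · 7 ≡ 467 (mod 1007).
Squaring chain: 467; never reaches −1, so base 7 is a Miller–Rabin witness that 1007 is composite.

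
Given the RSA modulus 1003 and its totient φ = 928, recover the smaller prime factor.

φ(n) = (p−1)(q−1) = n − (p+q) + 1, so p + q = 1003 − 928 + 1 = 76.
p and q are the roots of t² − 76t + 1003 = 0.
Discriminant: 76² − 4·1003 = 5776 − 4012 = 1764; √1764 = 42.
q = (76 − 42)/2 = 17, p = (76 + 42)/2 = 59.
Check: 17 · 59 = 1003.

17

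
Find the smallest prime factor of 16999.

16999 is odd.
Digit sum 34, not divisible by 3.
Ends in 9: not divisible by 5.
7: 16999 = 7·2428 + 3
11: 16999 = 11·1545 + 4
13: 16999 = 13·1307 + 8
17: 16999 = 17·999 + 16
19: 16999 = 19·894 + 13
23: 16999 = 23·739 + 2
29: 16999 = 29·586 + 5
31: 16999 = 31·548 + 11
37: 16999 = 37·459 + 16
41: 16999 = 41·414 + 25
43: 16999 = 43·395 + 14
47: 16999 = 47·361 + 32
53: 16999 = 53·320 + 39
59: 16999 = 59·288 + 7
61: 16999 = 61·278 + 41
67: 16999 = 67·253 + 48
71: 16999 = 71·239 + 30
73: 16999 = 73·232 + 63
79: 16999 = 79·215 + 14
83: 16999 = 83·204 + 67
89: 16999 = 89·191

89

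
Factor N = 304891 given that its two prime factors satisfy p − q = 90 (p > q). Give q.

509

Since p = q + 90, we have 304891 = q(q + 90), so q² + 90q − 304891 = 0.
Discriminant: 90² + 4·304891 = 8100 + 1219564 = 1227664; √1227664 = 1108.
q = (−90 + 1108)/2 = 509, and p = q + 90 = 599.
Check: 509 · 599 = 304891.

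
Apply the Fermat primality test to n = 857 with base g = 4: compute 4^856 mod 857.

1

4^1 ≡ 4 (mod 857)
4^2 ≡ 4^2 = 16 ≡ 16 (mod 857)
4^4 ≡ 16^2 = 256 ≡ 256 (mod 857)
4^8 ≡ 256^2 = 65536 ≡ 404 (mod 857)
4^16 ≡ 404^2 = 163216 ≡ 386 (mod 857)
4^32 ≡ 386^2 = 148996 ≡ 735 (mod 857)
4^64 ≡ 735^2 = 540225 ≡ 315 (mod 857)
4^128 ≡ 315^2 = 99225 ≡ 670 (mod 857)
4^256 ≡ 670^2 = 448900 ≡ 689 (mod 857)
4^512 ≡ 689^2 = 474721 ≡ 800 (mod 857)
856 = 512 + 256 + 64 + 16 + 8 in binary powers of 2.
So 4^856 ≡ 800 · 689 · 315 · 386 · 404 ≡ 1 (mod 857).
Since the result is 1, base 4 gives no evidence that 857 is composite.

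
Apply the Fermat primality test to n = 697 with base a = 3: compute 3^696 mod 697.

3^1 ≡ 3 (mod 697)
3^2 ≡ 3^2 = 9 ≡ 9 (mod 697)
3^4 ≡ 9^2 = 81 ≡ 81 (mod 697)
3^8 ≡ 81^2 = 6561 ≡ 288 (mod 697)
3^16 ≡ 288^2 = 82944 ≡ 1 (mod 697)
3^32 ≡ 1^2 = 1 ≡ 1 (mod 697)
3^64 ≡ 1^2 = 1 ≡ 1 (mod 697)
3^128 ≡ 1^2 = 1 ≡ 1 (mod 697)
3^256 ≡ 1^2 = 1 ≡ 1 (mod 697)
3^512 ≡ 1^2 = 1 ≡ 1 (mod 697)
696 = 512 + 128 + 32 + 16 + 8 in binary powers of 2.
So 3^696 ≡ 1 · 1 · 1 · 1 · 288 ≡ 288 (mod 697).
Since 288 ≠ 1, base 3 is a Fermat witness: 697 is composite.

288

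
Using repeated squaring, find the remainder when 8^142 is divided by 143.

8^1 ≡ 8 (mod 143)
8^2 ≡ 8^2 = 64 ≡ 64 (mod 143)
8^4 ≡ 64^2 = 4096 ≡ 92 (mod 143)
8^8 ≡ 92^2 = 8464 ≡ 27 (mod 143)
8^16 ≡ 27^2 = 729 ≡ 14 (mod 143)
8^32 ≡ 14^2 = 196 ≡ 53 (mod 143)
8^64 ≡ 53^2 = 2809 ≡ 92 (mod 143)
8^128 ≡ 92^2 = 8464 ≡ 27 (mod 143)
142 = 128 + 8 + 4 + 2 in binary powers of 2.
So 8^142 ≡ 27 · 27 · 92 · 64 ≡ 64 (mod 143).
Since 64 ≠ 1, base 8 is a Fermat witness: 143 is composite.

64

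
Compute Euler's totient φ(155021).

Factor: 155021 = 19 · 41 · 199.
φ(155021) = (19−1) · (41−1) · (199−1) = 18 · 40 · 198 = 142560.

142560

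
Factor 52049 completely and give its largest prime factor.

73

52049 = 23 · 2263
2263 = 31 · 73
73 is prime.
So 52049 = 23 · 31 · 73; the largest prime factor is 73.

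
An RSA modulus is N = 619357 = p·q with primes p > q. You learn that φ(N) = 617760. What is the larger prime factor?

937

φ(n) = (p−1)(q−1) = n − (p+q) + 1, so p + q = 619357 − 617760 + 1 = 1598.
p and q are the roots of t² − 1598t + 619357 = 0.
Discriminant: 1598² − 4·619357 = 2553604 − 2477428 = 76176; √76176 = 276.
q = (1598 − 276)/2 = 661, p = (1598 + 276)/2 = 937.
Check: 661 · 937 = 619357.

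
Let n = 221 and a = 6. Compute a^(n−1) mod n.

217

6^1 ≡ 6 (mod 221)
6^2 ≡ 6^2 = 36 ≡ 36 (mod 221)
6^4 ≡ 36^2 = 1296 ≡ 191 (mod 221)
6^8 ≡ 191^2 = 36481 ≡ 16 (mod 221)
6^16 ≡ 16^2 = 256 ≡ 35 (mod 221)
6^32 ≡ 35^2 = 1225 ≡ 120 (mod 221)
6^64 ≡ 120^2 = 14400 ≡ 35 (mod 221)
6^128 ≡ 35^2 = 1225 ≡ 120 (mod 221)
220 = 128 + 64 + 16 + 8 + 4 in binary powers of 2.
So 6^220 ≡ 120 · 35 · 35 · 16 · 191 ≡ 217 (mod 221).
Since 217 ≠ 1, base 6 is a Fermat witness: 221 is composite.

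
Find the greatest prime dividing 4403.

4403 = 7 · 629
629 = 17 · 37
37 is prime.
So 4403 = 7 · 17 · 37; the largest prime factor is 37.

37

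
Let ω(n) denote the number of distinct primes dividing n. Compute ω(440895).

6

440895 = 3 · 146965
146965 = 5 · 29393
29393 = 7 · 4199
4199 = 13 · 323
323 = 17 · 19
440895 = 3 · 5 · 7 · 13 · 17 · 19, which has 6 distinct prime factors.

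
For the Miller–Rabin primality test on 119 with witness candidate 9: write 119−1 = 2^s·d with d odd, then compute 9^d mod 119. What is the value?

32

119 − 1 = 118 = 2^1 · 59, so d = 59.
9^1 ≡ 9 (mod 119)
9^2 ≡ 9^2 = 81 ≡ 81 (mod 119)
9^4 ≡ 81^2 = 6561 ≡ 16 (mod 119)
9^8 ≡ 16^2 = 256 ≡ 18 (mod 119)
9^16 ≡ 18^2 = 324 ≡ 86 (mod 119)
9^32 ≡ 86^2 = 7396 ≡ 18 (mod 119)
59 = 32 + 16 + 8 + 2 + 1 in binary powers of 2.
So 9^59 ≡ 18 · 86 · 18 · 81 · 9 ≡ 32 (mod 119).
Squaring chain: 32; never reaches −1, so base 9 is a Miller–Rabin witness that 119 is composite.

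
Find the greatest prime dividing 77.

11

77 = 7 · 11
11 is prime.
So 77 = 7 · 11; the largest prime factor is 11.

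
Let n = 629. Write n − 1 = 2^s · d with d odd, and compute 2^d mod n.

629 − 1 = 628 = 2^2 · 157, so d = 157.
2^1 ≡ 2 (mod 629)
2^2 ≡ 2^2 = 4 ≡ 4 (mod 629)
2^4 ≡ 4^2 = 16 ≡ 16 (mod 629)
2^8 ≡ 16^2 = 256 ≡ 256 (mod 629)
2^16 ≡ 256^2 = 65536 ≡ 120 (mod 629)
2^32 ≡ 120^2 = 14400 ≡ 562 (mod 629)
2^64 ≡ 562^2 = 315844 ≡ 86 (mod 629)
2^128 ≡ 86^2 = 7396 ≡ 477 (mod 629)
157 = 128 + 16 + 8 + 4 + 1 in binary powers of 2.
So 2^157 ≡ 477 · 120 · 256 · 16 · 2 ≡ 15 (mod 629).
Squaring chain: 15 → 225; never reaches −1, so base 2 is a Miller–Rabin witness that 629 is composite.

15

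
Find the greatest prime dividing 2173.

2173 = 41 · 53
53 is prime.
So 2173 = 41 · 53; the largest prime factor is 53.

53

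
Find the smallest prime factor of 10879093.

89

10879093 is odd.
Digit sum 37, not divisible by 3.
Ends in 3: not divisible by 5.
7: 10879093 = 7·1554156 + 1
11: 10879093 = 11·989008 + 5
13: 10879093 = 13·836853 + 4
17: 10879093 = 17·639946 + 11
19: 10879093 = 19·572583 + 16
23: 10879093 = 23·473004 + 1
29: 10879093 = 29·375141 + 4
31: 10879093 = 31·350938 + 15
37: 10879093 = 37·294029 + 20
41: 10879093 = 41·265343 + 30
43: 10879093 = 43·253002 + 7
47: 10879093 = 47·231470 + 3
53: 10879093 = 53·205265 + 48
59: 10879093 = 59·184391 + 24
61: 10879093 = 61·178345 + 48
67: 10879093 = 67·162374 + 35
71: 10879093 = 71·153226 + 47
73: 10879093 = 73·149028 + 49
79: 10879093 = 79·137710 + 3
83: 10879093 = 83·131073 + 34
89: 10879093 = 89·122237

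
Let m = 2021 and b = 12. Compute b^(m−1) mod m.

12^1 ≡ 12 (mod 2021)
12^2 ≡ 12^2 = 144 ≡ 144 (mod 2021)
12^4 ≡ 144^2 = 20736 ≡ 526 (mod 2021)
12^8 ≡ 526^2 = 276676 ≡ 1820 (mod 2021)
12^16 ≡ 1820^2 = 3312400 ≡ 2002 (mod 2021)
12^32 ≡ 2002^2 = 4008004 ≡ 361 (mod 2021)
12^64 ≡ 361^2 = 130321 ≡ 977 (mod 2021)
12^128 ≡ 977^2 = 954529 ≡ 617 (mod 2021)
12^256 ≡ 617^2 = 380689 ≡ 741 (mod 2021)
12^512 ≡ 741^2 = 549081 ≡ 1390 (mod 2021)
12^1024 ≡ 1390^2 = 1932100 ≡ 24 (mod 2021)
2020 = 1024 + 512 + 256 + 128 + 64 + 32 + 4 in binary powers of 2.
So 12^2020 ≡ 24 · 1390 · 741 · 617 · 977 · 361 · 526 ≡ 397 (mod 2021).
Since 397 ≠ 1, base 12 is a Fermat witness: 2021 is composite.

397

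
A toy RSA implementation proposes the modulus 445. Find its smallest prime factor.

5

445 is odd.
Digit sum 13, not divisible by 3.
Ends in 5: divisible by 5.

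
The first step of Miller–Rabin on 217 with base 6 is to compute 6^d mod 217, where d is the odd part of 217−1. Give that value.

217 − 1 = 216 = 2^3 · 27, so d = 27.
6^1 ≡ 6 (mod 217)
6^2 ≡ 6^2 = 36 ≡ 36 (mod 217)
6^4 ≡ 36^2 = 1296 ≡ 211 (mod 217)
6^8 ≡ 211^2 = 44521 ≡ 36 (mod 217)
6^16 ≡ 36^2 = 1296 ≡ 211 (mod 217)
27 = 16 + 8 + 2 + 1 in binary powers of 2.
So 6^27 ≡ 211 · 36 · 36 · 6 ≡ 216 (mod 217).
Since 6^d ≡ 216 (mod 217), base 6 does not prove 217 composite.

216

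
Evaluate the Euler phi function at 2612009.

2555280

Factor: 2612009 = 127 · 131 · 157.
φ(2612009) = (127−1) · (131−1) · (157−1) = 126 · 130 · 156 = 2555280.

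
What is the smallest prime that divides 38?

2

38 is even: 2 divides it.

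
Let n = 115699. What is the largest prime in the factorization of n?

59

115699 = 37 · 3127
3127 = 53 · 59
59 is prime.
So 115699 = 37 · 53 · 59; the largest prime factor is 59.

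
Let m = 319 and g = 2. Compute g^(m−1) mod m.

2^1 ≡ 2 (mod 319)
2^2 ≡ 2^2 = 4 ≡ 4 (mod 319)
2^4 ≡ 4^2 = 16 ≡ 16 (mod 319)
2^8 ≡ 16^2 = 256 ≡ 256 (mod 319)
2^16 ≡ 256^2 = 65536 ≡ 141 (mod 319)
2^32 ≡ 141^2 = 19881 ≡ 103 (mod 319)
2^64 ≡ 103^2 = 10609 ≡ 82 (mod 319)
2^128 ≡ 82^2 = 6724 ≡ 25 (mod 319)
2^256 ≡ 25^2 = 625 ≡ 306 (mod 319)
318 = 256 + 32 + 16 + 8 + 4 + 2 in binary powers of 2.
So 2^318 ≡ 306 · 103 · 141 · 256 · 16 · 4 ≡ 212 (mod 319).
Since 212 ≠ 1, base 2 is a Fermat witness: 319 is composite.

212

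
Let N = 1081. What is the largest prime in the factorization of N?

1081 = 23 · 47
47 is prime.
So 1081 = 23 · 47; the largest prime factor is 47.

47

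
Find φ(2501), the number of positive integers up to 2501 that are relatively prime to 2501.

2400

Factor: 2501 = 41 · 61.
φ(2501) = (41−1) · (61−1) = 40 · 60 = 2400.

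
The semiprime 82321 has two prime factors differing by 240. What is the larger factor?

431

Since p = q + 240, we have 82321 = q(q + 240), so q² + 240q − 82321 = 0.
Discriminant: 240² + 4·82321 = 57600 + 329284 = 386884; √386884 = 622.
q = (−240 + 622)/2 = 191, and p = q + 240 = 431.
Check: 191 · 431 = 82321.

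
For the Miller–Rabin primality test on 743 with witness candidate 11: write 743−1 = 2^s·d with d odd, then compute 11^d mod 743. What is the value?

1

743 − 1 = 742 = 2^1 · 371, so d = 371.
11^1 ≡ 11 (mod 743)
11^2 ≡ 11^2 = 121 ≡ 121 (mod 743)
11^4 ≡ 121^2 = 14641 ≡ 524 (mod 743)
11^8 ≡ 524^2 = 274576 ≡ 409 (mod 743)
11^16 ≡ 409^2 = 167281 ≡ 106 (mod 743)
11^32 ≡ 106^2 = 11236 ≡ 91 (mod 743)
11^64 ≡ 91^2 = 8281 ≡ 108 (mod 743)
11^128 ≡ 108^2 = 11664 ≡ 519 (mod 743)
11^256 ≡ 519^2 = 269361 ≡ 395 (mod 743)
371 = 256 + 64 + 32 + 16 + 2 + 1 in binary powers of 2.
So 11^371 ≡ 395 · 108 · 91 · 106 · 121 · 11 ≡ 1 (mod 743).
Since 11^d ≡ 1 (mod 743), base 11 does not prove 743 composite.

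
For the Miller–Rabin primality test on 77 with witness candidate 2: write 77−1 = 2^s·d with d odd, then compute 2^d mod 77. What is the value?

77 − 1 = 76 = 2^2 · 19, so d = 19.
2^1 ≡ 2 (mod 77)
2^2 ≡ 2^2 = 4 ≡ 4 (mod 77)
2^4 ≡ 4^2 = 16 ≡ 16 (mod 77)
2^8 ≡ 16^2 = 256 ≡ 25 (mod 77)
2^16 ≡ 25^2 = 625 ≡ 9 (mod 77)
19 = 16 + 2 + 1 in binary powers of 2.
So 2^19 ≡ 9 · 4 · 2 ≡ 72 (mod 77).
Squaring chain: 72 → 25; never reaches −1, so base 2 is a Miller–Rabin witness that 77 is composite.

72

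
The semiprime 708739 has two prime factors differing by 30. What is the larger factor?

857

Since p = q + 30, we have 708739 = q(q + 30), so q² + 30q − 708739 = 0.
Discriminant: 30² + 4·708739 = 900 + 2834956 = 2835856; √2835856 = 1684.
q = (−30 + 1684)/2 = 827, and p = q + 30 = 857.
Check: 827 · 857 = 708739.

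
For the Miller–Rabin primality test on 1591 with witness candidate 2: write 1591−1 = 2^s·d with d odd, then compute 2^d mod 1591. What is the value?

1591 − 1 = 1590 = 2^1 · 795, so d = 795.
2^1 ≡ 2 (mod 1591)
2^2 ≡ 2^2 = 4 ≡ 4 (mod 1591)
2^4 ≡ 4^2 = 16 ≡ 16 (mod 1591)
2^8 ≡ 16^2 = 256 ≡ 256 (mod 1591)
2^16 ≡ 256^2 = 65536 ≡ 305 (mod 1591)
2^32 ≡ 305^2 = 93025 ≡ 747 (mod 1591)
2^64 ≡ 747^2 = 558009 ≡ 1159 (mod 1591)
2^128 ≡ 1159^2 = 1343281 ≡ 477 (mod 1591)
2^256 ≡ 477^2 = 227529 ≡ 16 (mod 1591)
2^512 ≡ 16^2 = 256 ≡ 256 (mod 1591)
795 = 512 + 256 + 16 + 8 + 2 + 1 in binary powers of 2.
So 2^795 ≡ 256 · 16 · 305 · 256 · 4 · 2 ≡ 156 (mod 1591).
Squaring chain: 156; never reaches −1, so base 2 is a Miller–Rabin witness that 1591 is composite.

156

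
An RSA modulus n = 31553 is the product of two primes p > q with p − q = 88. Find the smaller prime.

139

Since p = q + 88, we have 31553 = q(q + 88), so q² + 88q − 31553 = 0.
Discriminant: 88² + 4·31553 = 7744 + 126212 = 133956; √133956 = 366.
q = (−88 + 366)/2 = 139, and p = q + 88 = 227.
Check: 139 · 227 = 31553.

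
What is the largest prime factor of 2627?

71

2627 = 37 · 71
71 is prime.
So 2627 = 37 · 71; the largest prime factor is 71.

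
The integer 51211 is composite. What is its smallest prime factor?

51211 is odd.
Digit sum 10, not divisible by 3.
Ends in 1: not divisible by 5.
7: 51211 = 7·7315 + 6
11: 51211 = 11·4655 + 6
13: 51211 = 13·3939 + 4
17: 51211 = 17·3012 + 7
19: 51211 = 19·2695 + 6
23: 51211 = 23·2226 + 13
29: 51211 = 29·1765 + 26
31: 51211 = 31·1651 + 30
37: 51211 = 37·1384 + 3
41: 51211 = 41·1249 + 2
43: 51211 = 43·1190 + 41
47: 51211 = 47·1089 + 28
53: 51211 = 53·966 + 13
59: 51211 = 59·867 + 58
61: 51211 = 61·839 + 32
67: 51211 = 67·764 + 23
71: 51211 = 71·721 + 20
73: 51211 = 73·701 + 38
79: 51211 = 79·648 + 19
83: 51211 = 83·617

83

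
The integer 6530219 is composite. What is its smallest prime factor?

6530219 is odd.
Digit sum 26, not divisible by 3.
Ends in 9: not divisible by 5.
7: 6530219 = 7·932888 + 3
11: 6530219 = 11·593656 + 3
13: 6530219 = 13·502324 + 7
17: 6530219 = 17·384130 + 9
19: 6530219 = 19·343695 + 14
23: 6530219 = 23·283922 + 13
29: 6530219 = 29·225179 + 28
31: 6530219 = 31·210652 + 7
37: 6530219 = 37·176492 + 15
41: 6530219 = 41·159273 + 26
43: 6530219 = 43·151865 + 24
47: 6530219 = 47·138940 + 39
53: 6530219 = 53·123211 + 36
59: 6530219 = 59·110681 + 40
61: 6530219 = 61·107052 + 47
67: 6530219 = 67·97465 + 64
71: 6530219 = 71·91974 + 65
73: 6530219 = 73·89455 + 4
79: 6530219 = 79·82661

79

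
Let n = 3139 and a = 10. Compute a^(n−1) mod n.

10^1 ≡ 10 (mod 3139)
10^2 ≡ 10^2 = 100 ≡ 100 (mod 3139)
10^4 ≡ 100^2 = 10000 ≡ 583 (mod 3139)
10^8 ≡ 583^2 = 339889 ≡ 877 (mod 3139)
10^16 ≡ 877^2 = 769129 ≡ 74 (mod 3139)
10^32 ≡ 74^2 = 5476 ≡ 2337 (mod 3139)
10^64 ≡ 2337^2 = 5461569 ≡ 2848 (mod 3139)
10^128 ≡ 2848^2 = 8111104 ≡ 3067 (mod 3139)
10^256 ≡ 3067^2 = 9406489 ≡ 2045 (mod 3139)
10^512 ≡ 2045^2 = 4182025 ≡ 877 (mod 3139)
10^1024 ≡ 877^2 = 769129 ≡ 74 (mod 3139)
10^2048 ≡ 74^2 = 5476 ≡ 2337 (mod 3139)
3138 = 2048 + 1024 + 64 + 2 in binary powers of 2.
So 10^3138 ≡ 2337 · 74 · 2848 · 100 ≡ 2363 (mod 3139).
Since 2363 ≠ 1, base 10 is a Fermat witness: 3139 is composite.

2363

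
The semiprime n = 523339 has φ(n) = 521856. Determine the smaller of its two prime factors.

φ(n) = (p−1)(q−1) = n − (p+q) + 1, so p + q = 523339 − 521856 + 1 = 1484.
p and q are the roots of t² − 1484t + 523339 = 0.
Discriminant: 1484² − 4·523339 = 2202256 − 2093356 = 108900; √108900 = 330.
q = (1484 − 330)/2 = 577, p = (1484 + 330)/2 = 907.
Check: 577 · 907 = 523339.

577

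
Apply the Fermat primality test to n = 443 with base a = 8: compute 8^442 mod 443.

8^1 ≡ 8 (mod 443)
8^2 ≡ 8^2 = 64 ≡ 64 (mod 443)
8^4 ≡ 64^2 = 4096 ≡ 109 (mod 443)
8^8 ≡ 109^2 = 11881 ≡ 363 (mod 443)
8^16 ≡ 363^2 = 131769 ≡ 198 (mod 443)
8^32 ≡ 198^2 = 39204 ≡ 220 (mod 443)
8^64 ≡ 220^2 = 48400 ≡ 113 (mod 443)
8^128 ≡ 113^2 = 12769 ≡ 365 (mod 443)
8^256 ≡ 365^2 = 133225 ≡ 325 (mod 443)
442 = 256 + 128 + 32 + 16 + 8 + 2 in binary powers of 2.
So 8^442 ≡ 325 · 365 · 220 · 198 · 363 · 64 ≡ 1 (mod 443).
Since the result is 1, base 8 gives no evidence that 443 is composite.

1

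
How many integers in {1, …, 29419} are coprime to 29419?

25920

Factor: 29419 = 13 · 31 · 73.
φ(29419) = (13−1) · (31−1) · (73−1) = 12 · 30 · 72 = 25920.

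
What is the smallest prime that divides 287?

287 is odd.
Digit sum 17, not divisible by 3.
Ends in 7: not divisible by 5.
7: 287 = 7·41

7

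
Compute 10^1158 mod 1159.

10^1 ≡ 10 (mod 1159)
10^2 ≡ 10^2 = 100 ≡ 100 (mod 1159)
10^4 ≡ 100^2 = 10000 ≡ 728 (mod 1159)
10^8 ≡ 728^2 = 529984 ≡ 321 (mod 1159)
10^16 ≡ 321^2 = 103041 ≡ 1049 (mod 1159)
10^32 ≡ 1049^2 = 1100401 ≡ 510 (mod 1159)
10^64 ≡ 510^2 = 260100 ≡ 484 (mod 1159)
10^128 ≡ 484^2 = 234256 ≡ 138 (mod 1159)
10^256 ≡ 138^2 = 19044 ≡ 500 (mod 1159)
10^512 ≡ 500^2 = 250000 ≡ 815 (mod 1159)
10^1024 ≡ 815^2 = 664225 ≡ 118 (mod 1159)
1158 = 1024 + 128 + 4 + 2 in binary powers of 2.
So 10^1158 ≡ 118 · 138 · 728 · 100 ≡ 163 (mod 1159).
Since 163 ≠ 1, base 10 is a Fermat witness: 1159 is composite.

163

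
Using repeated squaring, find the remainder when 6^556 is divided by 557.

6^1 ≡ 6 (mod 557)
6^2 ≡ 6^2 = 36 ≡ 36 (mod 557)
6^4 ≡ 36^2 = 1296 ≡ 182 (mod 557)
6^8 ≡ 182^2 = 33124 ≡ 261 (mod 557)
6^16 ≡ 261^2 = 68121 ≡ 167 (mod 557)
6^32 ≡ 167^2 = 27889 ≡ 39 (mod 557)
6^64 ≡ 39^2 = 1521 ≡ 407 (mod 557)
6^128 ≡ 407^2 = 165649 ≡ 220 (mod 557)
6^256 ≡ 220^2 = 48400 ≡ 498 (mod 557)
6^512 ≡ 498^2 = 248004 ≡ 139 (mod 557)
556 = 512 + 32 + 8 + 4 in binary powers of 2.
So 6^556 ≡ 139 · 39 · 261 · 182 ≡ 1 (mod 557).
Since the result is 1, base 6 gives no evidence that 557 is composite.

1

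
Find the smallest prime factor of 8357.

8357 is odd.
Digit sum 23, not divisible by 3.
Ends in 7: not divisible by 5.
7: 8357 = 7·1193 + 6
11: 8357 = 11·759 + 8
13: 8357 = 13·642 + 11
17: 8357 = 17·491 + 10
19: 8357 = 19·439 + 16
23: 8357 = 23·363 + 8
29: 8357 = 29·288 + 5
31: 8357 = 31·269 + 18
37: 8357 = 37·225 + 32
41: 8357 = 41·203 + 34
43: 8357 = 43·194 + 15
47: 8357 = 47·177 + 38
53: 8357 = 53·157 + 36
59: 8357 = 59·141 + 38
61: 8357 = 61·137

61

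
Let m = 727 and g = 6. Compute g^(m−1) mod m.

1

6^1 ≡ 6 (mod 727)
6^2 ≡ 6^2 = 36 ≡ 36 (mod 727)
6^4 ≡ 36^2 = 1296 ≡ 569 (mod 727)
6^8 ≡ 569^2 = 323761 ≡ 246 (mod 727)
6^16 ≡ 246^2 = 60516 ≡ 175 (mod 727)
6^32 ≡ 175^2 = 30625 ≡ 91 (mod 727)
6^64 ≡ 91^2 = 8281 ≡ 284 (mod 727)
6^128 ≡ 284^2 = 80656 ≡ 686 (mod 727)
6^256 ≡ 686^2 = 470596 ≡ 227 (mod 727)
6^512 ≡ 227^2 = 51529 ≡ 639 (mod 727)
726 = 512 + 128 + 64 + 16 + 4 + 2 in binary powers of 2.
So 6^726 ≡ 639 · 686 · 284 · 175 · 569 · 36 ≡ 1 (mod 727).
Since the result is 1, base 6 gives no evidence that 727 is composite.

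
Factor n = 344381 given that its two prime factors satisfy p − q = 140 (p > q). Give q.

Since p = q + 140, we have 344381 = q(q + 140), so q² + 140q − 344381 = 0.
Discriminant: 140² + 4·344381 = 19600 + 1377524 = 1397124; √1397124 = 1182.
q = (−140 + 1182)/2 = 521, and p = q + 140 = 661.
Check: 521 · 661 = 344381.

521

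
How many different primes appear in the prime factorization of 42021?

4

42021 = 3^2 · 4669
4669 = 7 · 667
667 = 23 · 29
42021 = 3^2 · 7 · 23 · 29, which has 4 distinct prime factors.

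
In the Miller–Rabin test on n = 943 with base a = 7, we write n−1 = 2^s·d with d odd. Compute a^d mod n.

943 − 1 = 942 = 2^1 · 471, so d = 471.
7^1 ≡ 7 (mod 943)
7^2 ≡ 7^2 = 49 ≡ 49 (mod 943)
7^4 ≡ 49^2 = 2401 ≡ 515 (mod 943)
7^8 ≡ 515^2 = 265225 ≡ 242 (mod 943)
7^16 ≡ 242^2 = 58564 ≡ 98 (mod 943)
7^32 ≡ 98^2 = 9604 ≡ 174 (mod 943)
7^64 ≡ 174^2 = 30276 ≡ 100 (mod 943)
7^128 ≡ 100^2 = 10000 ≡ 570 (mod 943)
7^256 ≡ 570^2 = 324900 ≡ 508 (mod 943)
471 = 256 + 128 + 64 + 16 + 4 + 2 + 1 in binary powers of 2.
So 7^471 ≡ 508 · 570 · 100 · 98 · 515 · 49 · 7 ≡ 429 (mod 943).
Squaring chain: 429; never reaches −1, so base 7 is a Miller–Rabin witness that 943 is composite.

429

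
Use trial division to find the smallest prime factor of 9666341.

9666341 is odd.
Digit sum 35, not divisible by 3.
Ends in 1: not divisible by 5.
7: 9666341 = 7·1380905 + 6
11: 9666341 = 11·878758 + 3
13: 9666341 = 13·743564 + 9
17: 9666341 = 17·568608 + 5
19: 9666341 = 19·508754 + 15
23: 9666341 = 23·420275 + 16
29: 9666341 = 29·333322 + 3
31: 9666341 = 31·311817 + 14
37: 9666341 = 37·261252 + 17
41: 9666341 = 41·235764 + 17
43: 9666341 = 43·224798 + 27
47: 9666341 = 47·205666 + 39
53: 9666341 = 53·182383 + 42
59: 9666341 = 59·163836 + 17
61: 9666341 = 61·158464 + 37
67: 9666341 = 67·144273 + 50
71: 9666341 = 71·136145 + 46
73: 9666341 = 73·132415 + 46
79: 9666341 = 79·122358 + 59
83: 9666341 = 83·116461 + 78
89: 9666341 = 89·108610 + 51
97: 9666341 = 97·99653

97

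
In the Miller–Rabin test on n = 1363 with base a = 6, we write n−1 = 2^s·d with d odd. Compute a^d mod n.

1363 − 1 = 1362 = 2^1 · 681, so d = 681.
6^1 ≡ 6 (mod 1363)
6^2 ≡ 6^2 = 36 ≡ 36 (mod 1363)
6^4 ≡ 36^2 = 1296 ≡ 1296 (mod 1363)
6^8 ≡ 1296^2 = 1679616 ≡ 400 (mod 1363)
6^16 ≡ 400^2 = 160000 ≡ 529 (mod 1363)
6^32 ≡ 529^2 = 279841 ≡ 426 (mod 1363)
6^64 ≡ 426^2 = 181476 ≡ 197 (mod 1363)
6^128 ≡ 197^2 = 38809 ≡ 645 (mod 1363)
6^256 ≡ 645^2 = 416025 ≡ 310 (mod 1363)
6^512 ≡ 310^2 = 96100 ≡ 690 (mod 1363)
681 = 512 + 128 + 32 + 8 + 1 in binary powers of 2.
So 6^681 ≡ 690 · 645 · 426 · 400 · 6 ≡ 486 (mod 1363).
Squaring chain: 486; never reaches −1, so base 6 is a Miller–Rabin witness that 1363 is composite.

486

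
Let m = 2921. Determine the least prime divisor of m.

23

2921 is odd.
Digit sum 14, not divisible by 3.
Ends in 1: not divisible by 5.
7: 2921 = 7·417 + 2
11: 2921 = 11·265 + 6
13: 2921 = 13·224 + 9
17: 2921 = 17·171 + 14
19: 2921 = 19·153 + 14
23: 2921 = 23·127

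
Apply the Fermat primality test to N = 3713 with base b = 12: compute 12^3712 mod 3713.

12^1 ≡ 12 (mod 3713)
12^2 ≡ 12^2 = 144 ≡ 144 (mod 3713)
12^4 ≡ 144^2 = 20736 ≡ 2171 (mod 3713)
12^8 ≡ 2171^2 = 4713241 ≡ 1444 (mod 3713)
12^16 ≡ 1444^2 = 2085136 ≡ 2143 (mod 3713)
12^32 ≡ 2143^2 = 4592449 ≡ 3181 (mod 3713)
12^64 ≡ 3181^2 = 10118761 ≡ 836 (mod 3713)
12^128 ≡ 836^2 = 698896 ≡ 852 (mod 3713)
12^256 ≡ 852^2 = 725904 ≡ 1869 (mod 3713)
12^512 ≡ 1869^2 = 3493161 ≡ 2941 (mod 3713)
12^1024 ≡ 2941^2 = 8649481 ≡ 1904 (mod 3713)
12^2048 ≡ 1904^2 = 3625216 ≡ 1328 (mod 3713)
3712 = 2048 + 1024 + 512 + 128 in binary powers of 2.
So 12^3712 ≡ 1328 · 1904 · 2941 · 852 ≡ 3698 (mod 3713).
Since 3698 ≠ 1, base 12 is a Fermat witness: 3713 is composite.

3698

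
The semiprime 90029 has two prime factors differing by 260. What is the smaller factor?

197

Since p = q + 260, we have 90029 = q(q + 260), so q² + 260q − 90029 = 0.
Discriminant: 260² + 4·90029 = 67600 + 360116 = 427716; √427716 = 654.
q = (−260 + 654)/2 = 197, and p = q + 260 = 457.
Check: 197 · 457 = 90029.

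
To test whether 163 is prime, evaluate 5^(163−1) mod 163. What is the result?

1

5^1 ≡ 5 (mod 163)
5^2 ≡ 5^2 = 25 ≡ 25 (mod 163)
5^4 ≡ 25^2 = 625 ≡ 136 (mod 163)
5^8 ≡ 136^2 = 18496 ≡ 77 (mod 163)
5^16 ≡ 77^2 = 5929 ≡ 61 (mod 163)
5^32 ≡ 61^2 = 3721 ≡ 135 (mod 163)
5^64 ≡ 135^2 = 18225 ≡ 132 (mod 163)
5^128 ≡ 132^2 = 17424 ≡ 146 (mod 163)
162 = 128 + 32 + 2 in binary powers of 2.
So 5^162 ≡ 146 · 135 · 25 ≡ 1 (mod 163).
Since the result is 1, base 5 gives no evidence that 163 is composite.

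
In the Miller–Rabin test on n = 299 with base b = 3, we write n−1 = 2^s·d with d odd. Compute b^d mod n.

269

299 − 1 = 298 = 2^1 · 149, so d = 149.
3^1 ≡ 3 (mod 299)
3^2 ≡ 3^2 = 9 ≡ 9 (mod 299)
3^4 ≡ 9^2 = 81 ≡ 81 (mod 299)
3^8 ≡ 81^2 = 6561 ≡ 282 (mod 299)
3^16 ≡ 282^2 = 79524 ≡ 289 (mod 299)
3^32 ≡ 289^2 = 83521 ≡ 100 (mod 299)
3^64 ≡ 100^2 = 10000 ≡ 133 (mod 299)
3^128 ≡ 133^2 = 17689 ≡ 48 (mod 299)
149 = 128 + 16 + 4 + 1 in binary powers of 2.
So 3^149 ≡ 48 · 289 · 81 · 3 ≡ 269 (mod 299).
Squaring chain: 269; never reaches −1, so base 3 is a Miller–Rabin witness that 299 is composite.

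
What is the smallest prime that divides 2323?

23

2323 is odd.
Digit sum 10, not divisible by 3.
Ends in 3: not divisible by 5.
7: 2323 = 7·331 + 6
11: 2323 = 11·211 + 2
13: 2323 = 13·178 + 9
17: 2323 = 17·136 + 11
19: 2323 = 19·122 + 5
23: 2323 = 23·101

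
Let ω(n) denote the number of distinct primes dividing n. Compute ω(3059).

3059 = 7 · 437
437 = 19 · 23
3059 = 7 · 19 · 23, which has 3 distinct prime factors.

3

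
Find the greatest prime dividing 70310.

70310 = 2 · 35155
35155 = 5 · 7031
7031 = 79 · 89
89 is prime.
So 70310 = 2 · 5 · 79 · 89; the largest prime factor is 89.

89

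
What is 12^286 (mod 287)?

282

12^1 ≡ 12 (mod 287)
12^2 ≡ 12^2 = 144 ≡ 144 (mod 287)
12^4 ≡ 144^2 = 20736 ≡ 72 (mod 287)
12^8 ≡ 72^2 = 5184 ≡ 18 (mod 287)
12^16 ≡ 18^2 = 324 ≡ 37 (mod 287)
12^32 ≡ 37^2 = 1369 ≡ 221 (mod 287)
12^64 ≡ 221^2 = 48841 ≡ 51 (mod 287)
12^128 ≡ 51^2 = 2601 ≡ 18 (mod 287)
12^256 ≡ 18^2 = 324 ≡ 37 (mod 287)
286 = 256 + 16 + 8 + 4 + 2 in binary powers of 2.
So 12^286 ≡ 37 · 37 · 18 · 72 · 144 ≡ 282 (mod 287).
Since 282 ≠ 1, base 12 is a Fermat witness: 287 is composite.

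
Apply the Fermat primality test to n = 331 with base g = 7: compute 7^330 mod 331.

1

7^1 ≡ 7 (mod 331)
7^2 ≡ 7^2 = 49 ≡ 49 (mod 331)
7^4 ≡ 49^2 = 2401 ≡ 84 (mod 331)
7^8 ≡ 84^2 = 7056 ≡ 105 (mod 331)
7^16 ≡ 105^2 = 11025 ≡ 102 (mod 331)
7^32 ≡ 102^2 = 10404 ≡ 143 (mod 331)
7^64 ≡ 143^2 = 20449 ≡ 258 (mod 331)
7^128 ≡ 258^2 = 66564 ≡ 33 (mod 331)
7^256 ≡ 33^2 = 1089 ≡ 96 (mod 331)
330 = 256 + 64 + 8 + 2 in binary powers of 2.
So 7^330 ≡ 96 · 258 · 105 · 49 ≡ 1 (mod 331).
Since the result is 1, base 7 gives no evidence that 331 is composite.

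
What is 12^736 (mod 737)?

12^1 ≡ 12 (mod 737)
12^2 ≡ 12^2 = 144 ≡ 144 (mod 737)
12^4 ≡ 144^2 = 20736 ≡ 100 (mod 737)
12^8 ≡ 100^2 = 10000 ≡ 419 (mod 737)
12^16 ≡ 419^2 = 175561 ≡ 155 (mod 737)
12^32 ≡ 155^2 = 24025 ≡ 441 (mod 737)
12^64 ≡ 441^2 = 194481 ≡ 650 (mod 737)
12^128 ≡ 650^2 = 422500 ≡ 199 (mod 737)
12^256 ≡ 199^2 = 39601 ≡ 540 (mod 737)
12^512 ≡ 540^2 = 291600 ≡ 485 (mod 737)
736 = 512 + 128 + 64 + 32 in binary powers of 2.
So 12^736 ≡ 485 · 199 · 650 · 441 ≡ 639 (mod 737).
Since 639 ≠ 1, base 12 is a Fermat witness: 737 is composite.

639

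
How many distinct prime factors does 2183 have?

2

2183 = 37 · 59
2183 = 37 · 59, which has 2 distinct prime factors.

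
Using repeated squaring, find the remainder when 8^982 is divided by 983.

8^1 ≡ 8 (mod 983)
8^2 ≡ 8^2 = 64 ≡ 64 (mod 983)
8^4 ≡ 64^2 = 4096 ≡ 164 (mod 983)
8^8 ≡ 164^2 = 26896 ≡ 355 (mod 983)
8^16 ≡ 355^2 = 126025 ≡ 201 (mod 983)
8^32 ≡ 201^2 = 40401 ≡ 98 (mod 983)
8^64 ≡ 98^2 = 9604 ≡ 757 (mod 983)
8^128 ≡ 757^2 = 573049 ≡ 943 (mod 983)
8^256 ≡ 943^2 = 889249 ≡ 617 (mod 983)
8^512 ≡ 617^2 = 380689 ≡ 268 (mod 983)
982 = 512 + 256 + 128 + 64 + 16 + 4 + 2 in binary powers of 2.
So 8^982 ≡ 268 · 617 · 943 · 757 · 201 · 164 · 64 ≡ 1 (mod 983).
Since the result is 1, base 8 gives no evidence that 983 is composite.

1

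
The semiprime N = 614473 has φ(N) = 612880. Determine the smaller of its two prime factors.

φ(n) = (p−1)(q−1) = n − (p+q) + 1, so p + q = 614473 − 612880 + 1 = 1594.
p and q are the roots of t² − 1594t + 614473 = 0.
Discriminant: 1594² − 4·614473 = 2540836 − 2457892 = 82944; √82944 = 288.
q = (1594 − 288)/2 = 653, p = (1594 + 288)/2 = 941.
Check: 653 · 941 = 614473.

653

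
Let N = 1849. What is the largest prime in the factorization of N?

1849 = 43 · 43
43 = 43 · 1
So 1849 = 43^2; the largest prime factor is 43.

43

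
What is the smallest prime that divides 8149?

8149 is odd.
Digit sum 22, not divisible by 3.
Ends in 9: not divisible by 5.
7: 8149 = 7·1164 + 1
11: 8149 = 11·740 + 9
13: 8149 = 13·626 + 11
17: 8149 = 17·479 + 6
19: 8149 = 19·428 + 17
23: 8149 = 23·354 + 7
29: 8149 = 29·281

29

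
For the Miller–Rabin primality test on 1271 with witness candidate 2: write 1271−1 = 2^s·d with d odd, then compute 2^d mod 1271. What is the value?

1271 − 1 = 1270 = 2^1 · 635, so d = 635.
2^1 ≡ 2 (mod 1271)
2^2 ≡ 2^2 = 4 ≡ 4 (mod 1271)
2^4 ≡ 4^2 = 16 ≡ 16 (mod 1271)
2^8 ≡ 16^2 = 256 ≡ 256 (mod 1271)
2^16 ≡ 256^2 = 65536 ≡ 715 (mod 1271)
2^32 ≡ 715^2 = 511225 ≡ 283 (mod 1271)
2^64 ≡ 283^2 = 80089 ≡ 16 (mod 1271)
2^128 ≡ 16^2 = 256 ≡ 256 (mod 1271)
2^256 ≡ 256^2 = 65536 ≡ 715 (mod 1271)
2^512 ≡ 715^2 = 511225 ≡ 283 (mod 1271)
635 = 512 + 64 + 32 + 16 + 8 + 2 + 1 in binary powers of 2.
So 2^635 ≡ 283 · 16 · 283 · 715 · 256 · 4 · 2 ≡ 993 (mod 1271).
Squaring chain: 993; never reaches −1, so base 2 is a Miller–Rabin witness that 1271 is composite.

993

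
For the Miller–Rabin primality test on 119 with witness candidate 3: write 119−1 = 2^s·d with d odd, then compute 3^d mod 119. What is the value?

119 − 1 = 118 = 2^1 · 59, so d = 59.
3^1 ≡ 3 (mod 119)
3^2 ≡ 3^2 = 9 ≡ 9 (mod 119)
3^4 ≡ 9^2 = 81 ≡ 81 (mod 119)
3^8 ≡ 81^2 = 6561 ≡ 16 (mod 119)
3^16 ≡ 16^2 = 256 ≡ 18 (mod 119)
3^32 ≡ 18^2 = 324 ≡ 86 (mod 119)
59 = 32 + 16 + 8 + 2 + 1 in binary powers of 2.
So 3^59 ≡ 86 · 18 · 16 · 9 · 3 ≡ 75 (mod 119).
Squaring chain: 75; never reaches −1, so base 3 is a Miller–Rabin witness that 119 is composite.

75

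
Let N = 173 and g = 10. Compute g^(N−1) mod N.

1

10^1 ≡ 10 (mod 173)
10^2 ≡ 10^2 = 100 ≡ 100 (mod 173)
10^4 ≡ 100^2 = 10000 ≡ 139 (mod 173)
10^8 ≡ 139^2 = 19321 ≡ 118 (mod 173)
10^16 ≡ 118^2 = 13924 ≡ 84 (mod 173)
10^32 ≡ 84^2 = 7056 ≡ 136 (mod 173)
10^64 ≡ 136^2 = 18496 ≡ 158 (mod 173)
10^128 ≡ 158^2 = 24964 ≡ 52 (mod 173)
172 = 128 + 32 + 8 + 4 in binary powers of 2.
So 10^172 ≡ 52 · 136 · 118 · 139 ≡ 1 (mod 173).
Since the result is 1, base 10 gives no evidence that 173 is composite.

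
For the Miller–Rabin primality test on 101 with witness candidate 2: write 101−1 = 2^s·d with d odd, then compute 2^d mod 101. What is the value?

101 − 1 = 100 = 2^2 · 25, so d = 25.
2^1 ≡ 2 (mod 101)
2^2 ≡ 2^2 = 4 ≡ 4 (mod 101)
2^4 ≡ 4^2 = 16 ≡ 16 (mod 101)
2^8 ≡ 16^2 = 256 ≡ 54 (mod 101)
2^16 ≡ 54^2 = 2916 ≡ 88 (mod 101)
25 = 16 + 8 + 1 in binary powers of 2.
So 2^25 ≡ 88 · 54 · 2 ≡ 10 (mod 101).
Squaring chain: 10 → 100; reaches −1, so base 2 does not prove 101 composite.

10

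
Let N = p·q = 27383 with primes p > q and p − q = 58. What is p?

197

Since p = q + 58, we have 27383 = q(q + 58), so q² + 58q − 27383 = 0.
Discriminant: 58² + 4·27383 = 3364 + 109532 = 112896; √112896 = 336.
q = (−58 + 336)/2 = 139, and p = q + 58 = 197.
Check: 139 · 197 = 27383.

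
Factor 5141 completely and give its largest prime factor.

5141 = 53 · 97
97 is prime.
So 5141 = 53 · 97; the largest prime factor is 97.

97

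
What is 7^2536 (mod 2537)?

7^1 ≡ 7 (mod 2537)
7^2 ≡ 7^2 = 49 ≡ 49 (mod 2537)
7^4 ≡ 49^2 = 2401 ≡ 2401 (mod 2537)
7^8 ≡ 2401^2 = 5764801 ≡ 737 (mod 2537)
7^16 ≡ 737^2 = 543169 ≡ 251 (mod 2537)
7^32 ≡ 251^2 = 63001 ≡ 2113 (mod 2537)
7^64 ≡ 2113^2 = 4464769 ≡ 2186 (mod 2537)
7^128 ≡ 2186^2 = 4778596 ≡ 1425 (mod 2537)
7^256 ≡ 1425^2 = 2030625 ≡ 1025 (mod 2537)
7^512 ≡ 1025^2 = 1050625 ≡ 307 (mod 2537)
7^1024 ≡ 307^2 = 94249 ≡ 380 (mod 2537)
7^2048 ≡ 380^2 = 144400 ≡ 2328 (mod 2537)
2536 = 2048 + 256 + 128 + 64 + 32 + 8 in binary powers of 2.
So 7^2536 ≡ 2328 · 1025 · 1425 · 2186 · 2113 · 737 ≡ 122 (mod 2537).
Since 122 ≠ 1, base 7 is a Fermat witness: 2537 is composite.

122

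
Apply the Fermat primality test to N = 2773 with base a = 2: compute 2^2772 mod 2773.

2^1 ≡ 2 (mod 2773)
2^2 ≡ 2^2 = 4 ≡ 4 (mod 2773)
2^4 ≡ 4^2 = 16 ≡ 16 (mod 2773)
2^8 ≡ 16^2 = 256 ≡ 256 (mod 2773)
2^16 ≡ 256^2 = 65536 ≡ 1757 (mod 2773)
2^32 ≡ 1757^2 = 3087049 ≡ 700 (mod 2773)
2^64 ≡ 700^2 = 490000 ≡ 1952 (mod 2773)
2^128 ≡ 1952^2 = 3810304 ≡ 202 (mod 2773)
2^256 ≡ 202^2 = 40804 ≡ 1982 (mod 2773)
2^512 ≡ 1982^2 = 3928324 ≡ 1756 (mod 2773)
2^1024 ≡ 1756^2 = 3083536 ≡ 2733 (mod 2773)
2^2048 ≡ 2733^2 = 7469289 ≡ 1600 (mod 2773)
2772 = 2048 + 512 + 128 + 64 + 16 + 4 in binary powers of 2.
So 2^2772 ≡ 1600 · 1756 · 202 · 1952 · 1757 · 16 ≡ 1088 (mod 2773).
Since 1088 ≠ 1, base 2 is a Fermat witness: 2773 is composite.

1088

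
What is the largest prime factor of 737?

67

737 = 11 · 67
67 is prime.
So 737 = 11 · 67; the largest prime factor is 67.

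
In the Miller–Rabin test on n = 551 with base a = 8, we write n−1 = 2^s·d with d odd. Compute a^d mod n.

449

551 − 1 = 550 = 2^1 · 275, so d = 275.
8^1 ≡ 8 (mod 551)
8^2 ≡ 8^2 = 64 ≡ 64 (mod 551)
8^4 ≡ 64^2 = 4096 ≡ 239 (mod 551)
8^8 ≡ 239^2 = 57121 ≡ 368 (mod 551)
8^16 ≡ 368^2 = 135424 ≡ 429 (mod 551)
8^32 ≡ 429^2 = 184041 ≡ 7 (mod 551)
8^64 ≡ 7^2 = 49 ≡ 49 (mod 551)
8^128 ≡ 49^2 = 2401 ≡ 197 (mod 551)
8^256 ≡ 197^2 = 38809 ≡ 239 (mod 551)
275 = 256 + 16 + 2 + 1 in binary powers of 2.
So 8^275 ≡ 239 · 429 · 64 · 8 ≡ 449 (mod 551).
Squaring chain: 449; never reaches −1, so base 8 is a Miller–Rabin witness that 551 is composite.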